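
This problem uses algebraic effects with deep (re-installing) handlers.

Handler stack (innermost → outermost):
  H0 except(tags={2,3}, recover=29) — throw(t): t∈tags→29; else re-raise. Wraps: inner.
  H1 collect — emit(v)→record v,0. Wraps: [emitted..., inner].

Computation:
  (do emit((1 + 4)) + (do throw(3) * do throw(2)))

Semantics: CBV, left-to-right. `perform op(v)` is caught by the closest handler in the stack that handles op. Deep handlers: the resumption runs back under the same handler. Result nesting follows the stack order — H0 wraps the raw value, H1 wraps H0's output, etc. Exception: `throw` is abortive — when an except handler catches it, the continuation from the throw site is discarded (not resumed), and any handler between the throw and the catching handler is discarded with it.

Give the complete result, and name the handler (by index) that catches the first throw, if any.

Evaluation trace:
emit(5) @ H1 ⇒ out+=5
throw(3) @ H0 caught ⇒ 29
H1 returns [5, 29]
= [5, 29]

Answer: [5, 29] ; first throw caught by: H0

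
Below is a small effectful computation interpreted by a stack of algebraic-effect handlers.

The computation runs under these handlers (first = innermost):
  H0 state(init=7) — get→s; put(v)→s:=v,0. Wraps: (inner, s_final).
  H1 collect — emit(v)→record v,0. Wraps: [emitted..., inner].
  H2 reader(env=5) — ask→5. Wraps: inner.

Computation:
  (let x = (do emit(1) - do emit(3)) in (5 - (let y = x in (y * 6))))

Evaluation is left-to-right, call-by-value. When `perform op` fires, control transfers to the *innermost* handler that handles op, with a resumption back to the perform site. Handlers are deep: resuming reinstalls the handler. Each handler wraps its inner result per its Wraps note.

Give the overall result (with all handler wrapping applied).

Evaluation trace:
emit(1) @ H1 ⇒ out+=1
emit(3) @ H1 ⇒ out+=3
H0 returns (5, 7)
H1 returns [1, 3, (5, 7)]
H2 returns [1, 3, (5, 7)]
= [1, 3, (5, 7)]

Answer: [1, 3, (5, 7)]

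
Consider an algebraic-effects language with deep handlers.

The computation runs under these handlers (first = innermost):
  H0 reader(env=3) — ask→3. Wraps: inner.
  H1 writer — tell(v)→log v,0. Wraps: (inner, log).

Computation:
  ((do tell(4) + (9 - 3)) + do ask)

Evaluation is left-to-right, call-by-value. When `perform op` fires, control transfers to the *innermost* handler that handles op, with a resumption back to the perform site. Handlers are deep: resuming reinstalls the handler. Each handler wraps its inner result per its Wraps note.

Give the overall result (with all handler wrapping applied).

Evaluation trace:
tell(4) @ H1 ⇒ log+=4
ask @ H0 ⇒ 3
H0 returns 9
H1 returns (9, (4))
= (9, (4))

Answer: (9, (4))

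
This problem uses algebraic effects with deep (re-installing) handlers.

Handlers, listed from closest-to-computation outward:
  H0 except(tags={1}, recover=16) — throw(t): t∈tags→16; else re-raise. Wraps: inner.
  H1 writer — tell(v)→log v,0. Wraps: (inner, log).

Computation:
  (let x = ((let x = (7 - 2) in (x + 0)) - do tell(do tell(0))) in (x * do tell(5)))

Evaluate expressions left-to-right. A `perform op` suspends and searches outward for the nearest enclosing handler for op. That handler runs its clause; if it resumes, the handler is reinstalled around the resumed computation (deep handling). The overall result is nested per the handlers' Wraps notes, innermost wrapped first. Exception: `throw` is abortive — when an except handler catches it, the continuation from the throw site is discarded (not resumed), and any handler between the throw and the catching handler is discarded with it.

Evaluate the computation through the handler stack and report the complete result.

Step-by-step:
tell(0) @ H1 ⇒ log+=0
tell(0) @ H1 ⇒ log+=0
tell(5) @ H1 ⇒ log+=5
H0 returns 0
H1 returns (0, (0, 0, 5))
= (0, (0, 0, 5))

Answer: (0, (0, 0, 5))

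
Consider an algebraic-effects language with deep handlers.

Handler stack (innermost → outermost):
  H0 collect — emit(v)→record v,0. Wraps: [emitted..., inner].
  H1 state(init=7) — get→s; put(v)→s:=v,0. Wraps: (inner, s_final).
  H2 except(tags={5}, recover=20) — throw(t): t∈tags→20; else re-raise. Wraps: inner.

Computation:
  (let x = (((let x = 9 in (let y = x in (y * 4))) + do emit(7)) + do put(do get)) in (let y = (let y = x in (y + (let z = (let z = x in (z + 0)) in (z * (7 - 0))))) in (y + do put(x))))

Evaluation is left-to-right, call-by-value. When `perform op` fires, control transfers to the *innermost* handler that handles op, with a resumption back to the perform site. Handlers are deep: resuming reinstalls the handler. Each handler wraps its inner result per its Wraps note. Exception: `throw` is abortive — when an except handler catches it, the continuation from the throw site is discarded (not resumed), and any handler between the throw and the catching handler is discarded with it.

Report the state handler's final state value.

Answer: 36

Evaluation trace:
emit(7) @ H0 ⇒ out+=7
get @ H1 ⇒ 7
put(7) @ H1 ⇒ s:=7
put(36) @ H1 ⇒ s:=36
H0 returns [7, 288]
H1 returns ([7, 288], 36)
H2 returns ([7, 288], 36)
= ([7, 288], 36)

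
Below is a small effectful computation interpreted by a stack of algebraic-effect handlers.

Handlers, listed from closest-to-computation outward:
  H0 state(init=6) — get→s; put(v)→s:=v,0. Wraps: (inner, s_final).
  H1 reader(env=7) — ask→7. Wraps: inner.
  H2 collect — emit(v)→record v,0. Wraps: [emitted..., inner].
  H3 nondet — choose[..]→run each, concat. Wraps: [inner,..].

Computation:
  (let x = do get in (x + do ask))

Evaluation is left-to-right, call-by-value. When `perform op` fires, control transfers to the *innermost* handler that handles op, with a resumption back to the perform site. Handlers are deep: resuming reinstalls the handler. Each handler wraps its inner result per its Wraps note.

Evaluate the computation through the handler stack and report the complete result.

Answer: [[(13, 6)]]

Step-by-step:
get @ H0 ⇒ 6
ask @ H1 ⇒ 7
H0 returns (13, 6)
H1 returns (13, 6)
H2 returns [(13, 6)]
H3 returns [[(13, 6)]]
= [[(13, 6)]]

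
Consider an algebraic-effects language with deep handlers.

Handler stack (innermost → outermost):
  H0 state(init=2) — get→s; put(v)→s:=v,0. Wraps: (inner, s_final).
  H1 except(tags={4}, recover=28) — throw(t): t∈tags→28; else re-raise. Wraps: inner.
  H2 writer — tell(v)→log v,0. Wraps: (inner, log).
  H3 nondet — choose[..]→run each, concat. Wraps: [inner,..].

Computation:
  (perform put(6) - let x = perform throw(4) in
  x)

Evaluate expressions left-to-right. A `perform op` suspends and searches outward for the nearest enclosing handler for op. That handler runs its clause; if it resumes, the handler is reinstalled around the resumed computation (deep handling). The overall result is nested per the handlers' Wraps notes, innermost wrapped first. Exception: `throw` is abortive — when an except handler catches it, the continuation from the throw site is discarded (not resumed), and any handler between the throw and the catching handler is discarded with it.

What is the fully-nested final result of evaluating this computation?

Answer: [(28, ())]

Step-by-step:
put(6) @ H0 ⇒ s:=6
throw(4) @ H1 caught ⇒ 28
H2 returns (28, ())
H3 returns [(28, ())]
= [(28, ())]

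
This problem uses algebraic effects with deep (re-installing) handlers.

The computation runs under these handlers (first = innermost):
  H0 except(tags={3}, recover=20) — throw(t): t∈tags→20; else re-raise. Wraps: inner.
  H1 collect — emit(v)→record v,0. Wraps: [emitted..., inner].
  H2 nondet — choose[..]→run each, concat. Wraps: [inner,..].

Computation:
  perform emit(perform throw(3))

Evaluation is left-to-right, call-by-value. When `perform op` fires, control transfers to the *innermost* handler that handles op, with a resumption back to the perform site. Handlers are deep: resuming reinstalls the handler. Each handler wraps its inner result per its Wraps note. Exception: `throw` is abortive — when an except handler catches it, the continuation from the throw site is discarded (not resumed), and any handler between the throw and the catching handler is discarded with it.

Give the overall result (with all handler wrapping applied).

Answer: [[20]]

Working:
throw(3) @ H0 caught ⇒ 20
H1 returns [20]
H2 returns [[20]]
= [[20]]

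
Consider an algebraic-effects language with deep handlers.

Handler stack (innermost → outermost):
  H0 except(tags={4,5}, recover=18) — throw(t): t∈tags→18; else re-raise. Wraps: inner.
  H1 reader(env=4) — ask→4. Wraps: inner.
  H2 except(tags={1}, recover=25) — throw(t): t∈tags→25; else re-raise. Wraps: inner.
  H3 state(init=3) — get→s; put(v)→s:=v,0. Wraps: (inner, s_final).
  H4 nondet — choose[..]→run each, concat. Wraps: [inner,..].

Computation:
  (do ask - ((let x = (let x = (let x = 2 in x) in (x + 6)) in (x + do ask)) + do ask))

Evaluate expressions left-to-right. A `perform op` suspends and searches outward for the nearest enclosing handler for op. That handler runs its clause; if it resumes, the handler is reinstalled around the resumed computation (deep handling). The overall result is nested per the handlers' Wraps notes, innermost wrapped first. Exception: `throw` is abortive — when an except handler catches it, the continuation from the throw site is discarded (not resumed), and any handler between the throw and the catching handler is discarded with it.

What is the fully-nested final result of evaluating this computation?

Working:
ask @ H1 ⇒ 4
ask @ H1 ⇒ 4
ask @ H1 ⇒ 4
H0 returns -12
H1 returns -12
H2 returns -12
H3 returns (-12, 3)
H4 returns [(-12, 3)]
= [(-12, 3)]

Answer: [(-12, 3)]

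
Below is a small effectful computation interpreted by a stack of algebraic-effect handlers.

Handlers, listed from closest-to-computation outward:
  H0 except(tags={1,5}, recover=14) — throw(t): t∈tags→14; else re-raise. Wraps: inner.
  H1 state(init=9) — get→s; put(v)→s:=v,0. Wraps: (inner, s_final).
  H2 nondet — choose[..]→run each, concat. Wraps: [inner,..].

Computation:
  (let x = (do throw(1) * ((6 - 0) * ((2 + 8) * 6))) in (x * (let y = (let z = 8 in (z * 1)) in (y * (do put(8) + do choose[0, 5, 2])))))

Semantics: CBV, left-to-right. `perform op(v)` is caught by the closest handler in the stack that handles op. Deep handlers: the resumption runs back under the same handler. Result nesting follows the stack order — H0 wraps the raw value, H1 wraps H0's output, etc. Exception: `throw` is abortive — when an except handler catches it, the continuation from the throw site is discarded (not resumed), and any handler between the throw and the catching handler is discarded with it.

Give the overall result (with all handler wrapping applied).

Answer: [(14, 9)]

Working:
throw(1) @ H0 caught ⇒ 14
H1 returns (14, 9)
H2 returns [(14, 9)]
= [(14, 9)]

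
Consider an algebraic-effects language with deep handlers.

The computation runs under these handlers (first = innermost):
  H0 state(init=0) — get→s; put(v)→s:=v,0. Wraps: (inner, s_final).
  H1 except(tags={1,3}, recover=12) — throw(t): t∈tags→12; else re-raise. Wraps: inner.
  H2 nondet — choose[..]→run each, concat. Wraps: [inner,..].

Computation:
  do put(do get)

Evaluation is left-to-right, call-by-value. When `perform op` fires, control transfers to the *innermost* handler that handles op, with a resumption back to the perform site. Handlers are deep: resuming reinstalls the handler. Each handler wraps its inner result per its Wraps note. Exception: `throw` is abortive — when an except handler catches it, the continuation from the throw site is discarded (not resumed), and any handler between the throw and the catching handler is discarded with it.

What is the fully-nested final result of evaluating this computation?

Step-by-step:
get @ H0 ⇒ 0
put(0) @ H0 ⇒ s:=0
H0 returns (0, 0)
H1 returns (0, 0)
H2 returns [(0, 0)]
= [(0, 0)]

Answer: [(0, 0)]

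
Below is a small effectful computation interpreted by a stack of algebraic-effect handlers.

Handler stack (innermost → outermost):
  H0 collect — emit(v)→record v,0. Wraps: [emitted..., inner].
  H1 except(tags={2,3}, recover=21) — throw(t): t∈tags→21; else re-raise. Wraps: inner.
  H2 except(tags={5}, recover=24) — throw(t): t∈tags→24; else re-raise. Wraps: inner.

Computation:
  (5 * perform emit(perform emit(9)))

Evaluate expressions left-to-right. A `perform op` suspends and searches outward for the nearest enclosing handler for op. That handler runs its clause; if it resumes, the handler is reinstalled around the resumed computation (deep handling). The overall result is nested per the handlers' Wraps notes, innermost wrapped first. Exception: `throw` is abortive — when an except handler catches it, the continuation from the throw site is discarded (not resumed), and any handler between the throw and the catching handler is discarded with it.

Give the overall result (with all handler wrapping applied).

Answer: [9, 0, 0]

Working:
emit(9) @ H0 ⇒ out+=9
emit(0) @ H0 ⇒ out+=0
H0 returns [9, 0, 0]
H1 returns [9, 0, 0]
H2 returns [9, 0, 0]
= [9, 0, 0]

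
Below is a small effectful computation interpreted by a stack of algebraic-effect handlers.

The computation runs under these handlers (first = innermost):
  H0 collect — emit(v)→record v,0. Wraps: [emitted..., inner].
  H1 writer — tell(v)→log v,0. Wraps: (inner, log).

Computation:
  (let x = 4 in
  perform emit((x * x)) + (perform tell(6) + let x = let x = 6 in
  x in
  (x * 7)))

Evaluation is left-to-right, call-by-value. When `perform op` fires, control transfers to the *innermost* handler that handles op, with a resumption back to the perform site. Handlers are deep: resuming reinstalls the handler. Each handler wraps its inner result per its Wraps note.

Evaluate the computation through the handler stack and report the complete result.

Answer: ([16, 42], (6))

Step-by-step:
emit(16) @ H0 ⇒ out+=16
tell(6) @ H1 ⇒ log+=6
H0 returns [16, 42]
H1 returns ([16, 42], (6))
= ([16, 42], (6))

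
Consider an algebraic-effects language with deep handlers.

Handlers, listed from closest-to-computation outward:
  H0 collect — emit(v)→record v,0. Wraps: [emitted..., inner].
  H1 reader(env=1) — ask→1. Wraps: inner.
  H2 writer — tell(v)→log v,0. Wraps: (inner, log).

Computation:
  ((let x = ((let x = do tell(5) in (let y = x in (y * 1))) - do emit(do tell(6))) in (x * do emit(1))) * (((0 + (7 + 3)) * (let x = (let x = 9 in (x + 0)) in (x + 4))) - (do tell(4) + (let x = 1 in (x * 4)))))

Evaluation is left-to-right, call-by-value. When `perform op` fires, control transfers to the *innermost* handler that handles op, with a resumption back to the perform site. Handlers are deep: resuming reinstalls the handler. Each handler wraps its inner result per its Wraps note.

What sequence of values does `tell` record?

Answer: (5, 6, 4)

Step-by-step:
tell(5) @ H2 ⇒ log+=5
tell(6) @ H2 ⇒ log+=6
emit(0) @ H0 ⇒ out+=0
emit(1) @ H0 ⇒ out+=1
tell(4) @ H2 ⇒ log+=4
H0 returns [0, 1, 0]
H1 returns [0, 1, 0]
H2 returns ([0, 1, 0], (5, 6, 4))
= ([0, 1, 0], (5, 6, 4))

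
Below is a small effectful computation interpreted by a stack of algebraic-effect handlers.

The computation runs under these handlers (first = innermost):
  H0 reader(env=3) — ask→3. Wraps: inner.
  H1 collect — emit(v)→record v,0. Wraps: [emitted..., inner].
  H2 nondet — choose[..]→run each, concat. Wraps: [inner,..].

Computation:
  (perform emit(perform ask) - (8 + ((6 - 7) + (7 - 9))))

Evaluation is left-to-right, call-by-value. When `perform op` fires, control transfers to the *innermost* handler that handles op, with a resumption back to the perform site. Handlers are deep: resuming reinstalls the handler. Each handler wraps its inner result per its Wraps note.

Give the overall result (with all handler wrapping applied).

Working:
ask @ H0 ⇒ 3
emit(3) @ H1 ⇒ out+=3
H0 returns -5
H1 returns [3, -5]
H2 returns [[3, -5]]
= [[3, -5]]

Answer: [[3, -5]]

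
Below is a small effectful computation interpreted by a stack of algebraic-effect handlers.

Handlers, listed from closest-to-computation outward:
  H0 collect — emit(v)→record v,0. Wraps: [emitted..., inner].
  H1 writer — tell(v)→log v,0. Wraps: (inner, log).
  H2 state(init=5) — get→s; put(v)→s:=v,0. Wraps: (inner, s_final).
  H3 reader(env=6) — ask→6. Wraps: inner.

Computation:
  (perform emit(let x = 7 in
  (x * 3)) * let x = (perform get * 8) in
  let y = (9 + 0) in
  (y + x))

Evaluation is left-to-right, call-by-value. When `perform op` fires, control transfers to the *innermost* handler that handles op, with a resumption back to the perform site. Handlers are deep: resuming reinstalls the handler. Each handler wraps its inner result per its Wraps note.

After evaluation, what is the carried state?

Evaluation trace:
emit(21) @ H0 ⇒ out+=21
get @ H2 ⇒ 5
H0 returns [21, 0]
H1 returns ([21, 0], ())
H2 returns (([21, 0], ()), 5)
H3 returns (([21, 0], ()), 5)
= (([21, 0], ()), 5)

Answer: 5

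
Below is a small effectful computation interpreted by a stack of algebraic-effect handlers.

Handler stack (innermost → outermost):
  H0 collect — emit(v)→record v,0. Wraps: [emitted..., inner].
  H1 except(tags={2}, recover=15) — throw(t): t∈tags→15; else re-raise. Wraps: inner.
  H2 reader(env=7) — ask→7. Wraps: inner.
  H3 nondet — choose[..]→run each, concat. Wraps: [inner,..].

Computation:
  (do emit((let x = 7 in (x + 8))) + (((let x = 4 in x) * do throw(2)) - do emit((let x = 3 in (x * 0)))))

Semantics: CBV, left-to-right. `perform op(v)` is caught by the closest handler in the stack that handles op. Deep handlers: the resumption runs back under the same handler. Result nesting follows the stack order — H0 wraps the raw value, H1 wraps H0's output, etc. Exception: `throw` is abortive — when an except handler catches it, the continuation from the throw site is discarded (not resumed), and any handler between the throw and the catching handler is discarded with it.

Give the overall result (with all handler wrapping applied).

Step-by-step:
emit(15) @ H0 ⇒ out+=15
throw(2) @ H1 caught ⇒ 15
H2 returns 15
H3 returns [15]
= [15]

Answer: [15]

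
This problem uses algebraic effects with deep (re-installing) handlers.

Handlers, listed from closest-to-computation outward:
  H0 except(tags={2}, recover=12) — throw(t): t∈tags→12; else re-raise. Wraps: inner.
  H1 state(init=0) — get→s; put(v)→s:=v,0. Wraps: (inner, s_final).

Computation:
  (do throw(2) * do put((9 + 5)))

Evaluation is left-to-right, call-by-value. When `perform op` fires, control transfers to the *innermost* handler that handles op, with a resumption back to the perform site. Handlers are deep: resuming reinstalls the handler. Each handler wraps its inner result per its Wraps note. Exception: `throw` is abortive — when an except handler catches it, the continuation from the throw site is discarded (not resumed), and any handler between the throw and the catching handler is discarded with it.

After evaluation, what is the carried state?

Evaluation trace:
throw(2) @ H0 caught ⇒ 12
H1 returns (12, 0)
= (12, 0)

Answer: 0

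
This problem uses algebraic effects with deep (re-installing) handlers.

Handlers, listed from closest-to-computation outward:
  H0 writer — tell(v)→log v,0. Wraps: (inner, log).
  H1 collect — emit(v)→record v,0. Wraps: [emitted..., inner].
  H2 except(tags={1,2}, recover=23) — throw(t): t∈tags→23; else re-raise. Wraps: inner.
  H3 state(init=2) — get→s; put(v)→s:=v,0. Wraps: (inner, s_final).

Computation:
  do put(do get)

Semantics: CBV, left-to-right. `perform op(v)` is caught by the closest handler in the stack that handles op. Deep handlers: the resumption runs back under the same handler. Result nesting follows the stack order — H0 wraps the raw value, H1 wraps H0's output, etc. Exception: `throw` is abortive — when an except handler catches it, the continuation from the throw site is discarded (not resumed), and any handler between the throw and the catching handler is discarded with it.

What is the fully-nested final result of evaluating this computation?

Answer: ([(0, ())], 2)

Step-by-step:
get @ H3 ⇒ 2
put(2) @ H3 ⇒ s:=2
H0 returns (0, ())
H1 returns [(0, ())]
H2 returns [(0, ())]
H3 returns ([(0, ())], 2)
= ([(0, ())], 2)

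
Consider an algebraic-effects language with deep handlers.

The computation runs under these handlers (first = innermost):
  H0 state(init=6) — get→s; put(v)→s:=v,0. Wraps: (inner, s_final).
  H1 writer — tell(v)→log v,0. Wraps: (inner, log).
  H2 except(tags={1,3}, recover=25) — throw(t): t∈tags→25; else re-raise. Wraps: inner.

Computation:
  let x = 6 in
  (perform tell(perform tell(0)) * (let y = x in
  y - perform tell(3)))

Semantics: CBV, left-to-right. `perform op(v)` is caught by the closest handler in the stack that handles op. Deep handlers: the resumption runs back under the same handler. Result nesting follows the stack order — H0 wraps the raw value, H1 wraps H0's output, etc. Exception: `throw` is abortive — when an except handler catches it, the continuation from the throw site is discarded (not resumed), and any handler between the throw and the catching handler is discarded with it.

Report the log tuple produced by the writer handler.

Answer: (0, 0, 3)

Evaluation trace:
tell(0) @ H1 ⇒ log+=0
tell(0) @ H1 ⇒ log+=0
tell(3) @ H1 ⇒ log+=3
H0 returns (0, 6)
H1 returns ((0, 6), (0, 0, 3))
H2 returns ((0, 6), (0, 0, 3))
= ((0, 6), (0, 0, 3))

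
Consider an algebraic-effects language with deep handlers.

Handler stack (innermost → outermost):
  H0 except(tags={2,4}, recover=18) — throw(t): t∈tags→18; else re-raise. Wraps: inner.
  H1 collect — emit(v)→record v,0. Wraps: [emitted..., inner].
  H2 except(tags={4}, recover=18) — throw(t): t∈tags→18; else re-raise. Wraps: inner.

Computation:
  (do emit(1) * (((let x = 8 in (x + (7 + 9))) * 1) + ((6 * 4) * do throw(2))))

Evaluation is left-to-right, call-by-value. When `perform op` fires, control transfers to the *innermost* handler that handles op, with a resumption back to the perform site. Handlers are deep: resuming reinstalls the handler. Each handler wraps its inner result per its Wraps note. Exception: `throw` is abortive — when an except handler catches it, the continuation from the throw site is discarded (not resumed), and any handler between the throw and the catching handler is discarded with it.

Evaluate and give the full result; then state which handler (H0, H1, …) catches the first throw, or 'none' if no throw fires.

Working:
emit(1) @ H1 ⇒ out+=1
throw(2) @ H0 caught ⇒ 18
H1 returns [1, 18]
H2 returns [1, 18]
= [1, 18]

Answer: [1, 18] ; first throw caught by: H0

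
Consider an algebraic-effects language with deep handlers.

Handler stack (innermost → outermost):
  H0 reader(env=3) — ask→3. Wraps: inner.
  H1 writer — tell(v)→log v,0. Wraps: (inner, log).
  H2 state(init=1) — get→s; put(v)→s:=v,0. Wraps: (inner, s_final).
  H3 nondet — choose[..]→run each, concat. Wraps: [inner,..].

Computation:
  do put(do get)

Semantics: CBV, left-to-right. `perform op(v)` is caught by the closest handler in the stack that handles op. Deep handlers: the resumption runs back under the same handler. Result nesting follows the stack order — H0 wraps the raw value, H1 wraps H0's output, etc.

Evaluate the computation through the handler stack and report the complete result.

Answer: [((0, ()), 1)]

Step-by-step:
get @ H2 ⇒ 1
put(1) @ H2 ⇒ s:=1
H0 returns 0
H1 returns (0, ())
H2 returns ((0, ()), 1)
H3 returns [((0, ()), 1)]
= [((0, ()), 1)]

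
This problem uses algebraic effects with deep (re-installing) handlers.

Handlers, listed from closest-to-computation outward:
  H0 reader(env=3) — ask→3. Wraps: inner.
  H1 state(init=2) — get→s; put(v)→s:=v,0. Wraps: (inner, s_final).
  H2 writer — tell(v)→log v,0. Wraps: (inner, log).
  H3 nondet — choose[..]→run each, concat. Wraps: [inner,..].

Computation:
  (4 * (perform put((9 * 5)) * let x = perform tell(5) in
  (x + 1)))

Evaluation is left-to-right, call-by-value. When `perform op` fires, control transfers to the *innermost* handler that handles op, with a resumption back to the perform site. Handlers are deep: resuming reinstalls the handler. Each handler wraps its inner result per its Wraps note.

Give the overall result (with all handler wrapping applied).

Answer: [((0, 45), (5))]

Evaluation trace:
put(45) @ H1 ⇒ s:=45
tell(5) @ H2 ⇒ log+=5
H0 returns 0
H1 returns (0, 45)
H2 returns ((0, 45), (5))
H3 returns [((0, 45), (5))]
= [((0, 45), (5))]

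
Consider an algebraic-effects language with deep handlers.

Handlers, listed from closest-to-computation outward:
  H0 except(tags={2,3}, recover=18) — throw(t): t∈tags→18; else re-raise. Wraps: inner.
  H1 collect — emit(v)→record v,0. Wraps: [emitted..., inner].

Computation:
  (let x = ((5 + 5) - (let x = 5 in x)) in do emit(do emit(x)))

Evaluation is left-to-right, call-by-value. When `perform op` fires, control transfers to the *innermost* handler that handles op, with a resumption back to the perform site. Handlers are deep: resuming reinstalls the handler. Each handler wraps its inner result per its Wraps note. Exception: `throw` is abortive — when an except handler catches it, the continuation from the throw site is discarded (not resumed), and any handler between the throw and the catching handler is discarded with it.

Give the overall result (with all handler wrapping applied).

Answer: [5, 0, 0]

Evaluation trace:
emit(5) @ H1 ⇒ out+=5
emit(0) @ H1 ⇒ out+=0
H0 returns 0
H1 returns [5, 0, 0]
= [5, 0, 0]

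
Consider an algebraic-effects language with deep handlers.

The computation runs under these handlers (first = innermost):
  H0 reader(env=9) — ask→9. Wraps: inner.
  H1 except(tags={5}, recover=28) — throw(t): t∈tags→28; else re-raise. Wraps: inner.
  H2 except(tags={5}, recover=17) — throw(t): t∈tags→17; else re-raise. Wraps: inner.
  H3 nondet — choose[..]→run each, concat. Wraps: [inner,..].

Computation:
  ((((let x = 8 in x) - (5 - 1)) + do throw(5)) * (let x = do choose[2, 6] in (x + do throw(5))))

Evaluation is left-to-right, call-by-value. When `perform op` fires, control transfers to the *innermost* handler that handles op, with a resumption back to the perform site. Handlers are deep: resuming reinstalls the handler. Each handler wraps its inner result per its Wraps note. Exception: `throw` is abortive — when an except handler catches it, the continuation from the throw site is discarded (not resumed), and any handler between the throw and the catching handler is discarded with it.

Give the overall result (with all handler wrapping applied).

Evaluation trace:
throw(5) @ H1 caught ⇒ 28
H2 returns 28
H3 returns [28]
= [28]

Answer: [28]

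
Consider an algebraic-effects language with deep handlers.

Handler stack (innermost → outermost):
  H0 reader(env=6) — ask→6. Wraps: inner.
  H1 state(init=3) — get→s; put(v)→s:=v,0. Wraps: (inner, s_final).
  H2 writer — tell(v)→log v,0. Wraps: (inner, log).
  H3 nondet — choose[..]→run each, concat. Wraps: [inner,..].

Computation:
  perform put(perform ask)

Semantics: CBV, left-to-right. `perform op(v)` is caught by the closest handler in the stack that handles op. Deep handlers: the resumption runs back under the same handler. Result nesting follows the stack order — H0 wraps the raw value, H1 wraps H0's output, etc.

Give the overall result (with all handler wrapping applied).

Answer: [((0, 6), ())]

Evaluation trace:
ask @ H0 ⇒ 6
put(6) @ H1 ⇒ s:=6
H0 returns 0
H1 returns (0, 6)
H2 returns ((0, 6), ())
H3 returns [((0, 6), ())]
= [((0, 6), ())]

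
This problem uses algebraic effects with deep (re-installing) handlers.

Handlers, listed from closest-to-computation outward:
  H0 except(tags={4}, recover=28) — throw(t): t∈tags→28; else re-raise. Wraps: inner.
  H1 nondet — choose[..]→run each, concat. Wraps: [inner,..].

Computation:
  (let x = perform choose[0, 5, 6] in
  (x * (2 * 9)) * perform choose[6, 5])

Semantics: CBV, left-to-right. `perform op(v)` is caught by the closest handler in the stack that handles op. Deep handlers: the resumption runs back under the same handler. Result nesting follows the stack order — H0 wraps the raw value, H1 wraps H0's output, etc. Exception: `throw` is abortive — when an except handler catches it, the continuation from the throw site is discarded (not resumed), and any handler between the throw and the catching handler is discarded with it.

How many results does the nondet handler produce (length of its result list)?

Answer: 6

Step-by-step:
choose[0, 5, 6] @ H1
  branch[0] choose=0:
    choose[6, 5] @ H1
      branch[0] choose=6:
        H0 returns 0
        H1 returns [0]
      branch[1] choose=5:
        H0 returns 0
        H1 returns [0]
  branch[1] choose=5:
    choose[6, 5] @ H1
      branch[0] choose=6:
        H0 returns 540
        H1 returns [540]
      branch[1] choose=5:
        H0 returns 450
        H1 returns [450]
  branch[2] choose=6:
    choose[6, 5] @ H1
      branch[0] choose=6:
        H0 returns 648
        H1 returns [648]
      branch[1] choose=5:
        H0 returns 540
        H1 returns [540]
= [0, 0, 540, 450, 648, 540]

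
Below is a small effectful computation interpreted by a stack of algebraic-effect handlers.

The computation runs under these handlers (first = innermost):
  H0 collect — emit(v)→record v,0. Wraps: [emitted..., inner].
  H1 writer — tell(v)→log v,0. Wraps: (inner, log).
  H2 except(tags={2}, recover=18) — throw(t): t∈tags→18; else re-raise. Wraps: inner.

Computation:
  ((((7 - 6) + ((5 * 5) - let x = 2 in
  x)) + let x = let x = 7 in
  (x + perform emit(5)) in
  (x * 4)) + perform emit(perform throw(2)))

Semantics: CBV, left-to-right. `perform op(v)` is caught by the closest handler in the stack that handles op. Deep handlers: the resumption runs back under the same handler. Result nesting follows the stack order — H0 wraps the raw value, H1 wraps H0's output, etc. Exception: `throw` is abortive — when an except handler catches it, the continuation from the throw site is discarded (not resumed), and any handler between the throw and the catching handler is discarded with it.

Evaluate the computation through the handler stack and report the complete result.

Step-by-step:
emit(5) @ H0 ⇒ out+=5
throw(2) @ H2 caught ⇒ 18
= 18

Answer: 18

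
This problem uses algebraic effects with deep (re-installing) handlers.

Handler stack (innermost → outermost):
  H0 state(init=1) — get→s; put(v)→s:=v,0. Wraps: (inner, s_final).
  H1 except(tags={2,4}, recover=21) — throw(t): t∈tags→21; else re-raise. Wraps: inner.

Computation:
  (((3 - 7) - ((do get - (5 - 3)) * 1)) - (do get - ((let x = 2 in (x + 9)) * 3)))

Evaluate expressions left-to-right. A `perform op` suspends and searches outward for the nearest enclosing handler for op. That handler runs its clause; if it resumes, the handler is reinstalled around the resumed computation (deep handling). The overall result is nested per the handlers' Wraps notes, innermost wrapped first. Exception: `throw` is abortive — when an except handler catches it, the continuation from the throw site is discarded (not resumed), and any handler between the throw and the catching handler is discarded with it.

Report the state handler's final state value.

Step-by-step:
get @ H0 ⇒ 1
get @ H0 ⇒ 1
H0 returns (29, 1)
H1 returns (29, 1)
= (29, 1)

Answer: 1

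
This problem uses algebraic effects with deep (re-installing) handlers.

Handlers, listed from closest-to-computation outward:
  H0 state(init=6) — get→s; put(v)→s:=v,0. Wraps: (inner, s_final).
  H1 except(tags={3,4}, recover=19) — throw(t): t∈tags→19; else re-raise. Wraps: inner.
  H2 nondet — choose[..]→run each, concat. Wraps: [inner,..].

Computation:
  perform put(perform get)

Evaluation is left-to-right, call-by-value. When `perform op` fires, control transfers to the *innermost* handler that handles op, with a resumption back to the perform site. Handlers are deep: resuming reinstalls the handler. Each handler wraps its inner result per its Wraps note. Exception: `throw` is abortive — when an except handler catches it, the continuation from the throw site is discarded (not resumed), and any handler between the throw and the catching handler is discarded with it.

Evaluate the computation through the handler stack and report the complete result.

Answer: [(0, 6)]

Step-by-step:
get @ H0 ⇒ 6
put(6) @ H0 ⇒ s:=6
H0 returns (0, 6)
H1 returns (0, 6)
H2 returns [(0, 6)]
= [(0, 6)]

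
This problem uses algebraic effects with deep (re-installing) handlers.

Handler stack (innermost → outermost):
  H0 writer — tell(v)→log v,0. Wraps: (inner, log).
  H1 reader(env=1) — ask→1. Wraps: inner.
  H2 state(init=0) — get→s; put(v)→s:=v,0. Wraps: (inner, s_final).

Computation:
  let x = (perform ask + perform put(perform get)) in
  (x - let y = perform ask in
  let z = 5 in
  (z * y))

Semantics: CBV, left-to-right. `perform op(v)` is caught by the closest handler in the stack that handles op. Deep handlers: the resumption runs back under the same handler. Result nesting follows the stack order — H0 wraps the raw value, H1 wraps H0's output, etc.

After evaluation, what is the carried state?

Answer: 0

Step-by-step:
ask @ H1 ⇒ 1
get @ H2 ⇒ 0
put(0) @ H2 ⇒ s:=0
ask @ H1 ⇒ 1
H0 returns (-4, ())
H1 returns (-4, ())
H2 returns ((-4, ()), 0)
= ((-4, ()), 0)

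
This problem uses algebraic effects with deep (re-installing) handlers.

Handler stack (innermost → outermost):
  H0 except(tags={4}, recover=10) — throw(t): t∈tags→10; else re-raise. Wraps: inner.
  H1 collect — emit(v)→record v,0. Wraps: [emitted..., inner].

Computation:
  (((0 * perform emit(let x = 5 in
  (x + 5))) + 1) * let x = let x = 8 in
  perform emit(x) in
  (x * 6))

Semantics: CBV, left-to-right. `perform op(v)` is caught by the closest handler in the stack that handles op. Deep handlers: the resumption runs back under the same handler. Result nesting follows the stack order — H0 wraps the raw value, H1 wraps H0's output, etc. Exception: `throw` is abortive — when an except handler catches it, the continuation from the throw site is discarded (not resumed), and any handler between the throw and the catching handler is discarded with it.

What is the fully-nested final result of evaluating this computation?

Step-by-step:
emit(10) @ H1 ⇒ out+=10
emit(8) @ H1 ⇒ out+=8
H0 returns 0
H1 returns [10, 8, 0]
= [10, 8, 0]

Answer: [10, 8, 0]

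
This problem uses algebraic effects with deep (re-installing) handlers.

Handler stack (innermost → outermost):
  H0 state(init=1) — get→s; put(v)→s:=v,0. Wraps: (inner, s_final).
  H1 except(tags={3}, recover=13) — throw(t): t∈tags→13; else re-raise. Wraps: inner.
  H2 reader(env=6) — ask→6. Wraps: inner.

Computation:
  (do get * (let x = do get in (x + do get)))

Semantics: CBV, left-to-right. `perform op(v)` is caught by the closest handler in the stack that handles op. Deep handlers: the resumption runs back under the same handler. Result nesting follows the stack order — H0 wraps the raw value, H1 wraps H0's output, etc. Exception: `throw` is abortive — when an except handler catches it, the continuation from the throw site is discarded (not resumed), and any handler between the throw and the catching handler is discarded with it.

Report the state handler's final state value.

Answer: 1

Working:
get @ H0 ⇒ 1
get @ H0 ⇒ 1
get @ H0 ⇒ 1
H0 returns (2, 1)
H1 returns (2, 1)
H2 returns (2, 1)
= (2, 1)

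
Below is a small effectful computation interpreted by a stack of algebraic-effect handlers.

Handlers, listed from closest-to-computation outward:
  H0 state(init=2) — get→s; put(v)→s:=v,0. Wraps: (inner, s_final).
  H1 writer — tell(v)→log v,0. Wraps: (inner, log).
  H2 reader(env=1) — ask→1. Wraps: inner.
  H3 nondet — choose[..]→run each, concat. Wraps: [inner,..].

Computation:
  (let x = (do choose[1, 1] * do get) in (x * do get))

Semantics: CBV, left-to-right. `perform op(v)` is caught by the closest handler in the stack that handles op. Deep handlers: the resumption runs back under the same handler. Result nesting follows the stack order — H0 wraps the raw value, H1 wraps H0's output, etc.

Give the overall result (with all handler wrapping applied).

Step-by-step:
choose[1, 1] @ H3
  branch[0] choose=1:
    get @ H0 ⇒ 2
    get @ H0 ⇒ 2
    H0 returns (4, 2)
    H1 returns ((4, 2), ())
    H2 returns ((4, 2), ())
    H3 returns [((4, 2), ())]
  branch[1] choose=1:
    get @ H0 ⇒ 2
    get @ H0 ⇒ 2
    H0 returns (4, 2)
    H1 returns ((4, 2), ())
    H2 returns ((4, 2), ())
    H3 returns [((4, 2), ())]
= [((4, 2), ()), ((4, 2), ())]

Answer: [((4, 2), ()), ((4, 2), ())]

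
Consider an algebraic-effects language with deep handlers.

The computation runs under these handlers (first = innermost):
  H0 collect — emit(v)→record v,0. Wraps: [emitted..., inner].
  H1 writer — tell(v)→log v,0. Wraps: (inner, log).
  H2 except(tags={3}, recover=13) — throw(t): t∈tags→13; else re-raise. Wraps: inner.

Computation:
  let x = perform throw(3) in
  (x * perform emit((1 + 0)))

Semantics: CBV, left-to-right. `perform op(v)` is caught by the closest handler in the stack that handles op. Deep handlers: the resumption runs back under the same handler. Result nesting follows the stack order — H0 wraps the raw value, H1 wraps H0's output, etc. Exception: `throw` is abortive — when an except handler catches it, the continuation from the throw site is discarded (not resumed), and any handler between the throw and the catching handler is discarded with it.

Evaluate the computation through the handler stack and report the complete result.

Step-by-step:
throw(3) @ H2 caught ⇒ 13
= 13

Answer: 13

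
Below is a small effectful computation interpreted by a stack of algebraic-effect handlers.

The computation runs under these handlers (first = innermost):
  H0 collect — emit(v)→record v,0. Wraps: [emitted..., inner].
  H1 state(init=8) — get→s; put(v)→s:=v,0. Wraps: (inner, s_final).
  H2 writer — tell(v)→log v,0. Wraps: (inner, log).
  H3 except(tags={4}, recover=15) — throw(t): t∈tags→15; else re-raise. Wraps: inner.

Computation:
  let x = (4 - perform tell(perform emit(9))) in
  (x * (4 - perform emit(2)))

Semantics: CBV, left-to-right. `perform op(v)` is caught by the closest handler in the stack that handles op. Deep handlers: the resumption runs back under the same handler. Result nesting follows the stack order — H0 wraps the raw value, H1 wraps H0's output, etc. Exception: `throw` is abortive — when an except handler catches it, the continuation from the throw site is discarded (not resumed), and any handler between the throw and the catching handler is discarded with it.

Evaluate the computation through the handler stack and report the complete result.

Step-by-step:
emit(9) @ H0 ⇒ out+=9
tell(0) @ H2 ⇒ log+=0
emit(2) @ H0 ⇒ out+=2
H0 returns [9, 2, 16]
H1 returns ([9, 2, 16], 8)
H2 returns (([9, 2, 16], 8), (0))
H3 returns (([9, 2, 16], 8), (0))
= (([9, 2, 16], 8), (0))

Answer: (([9, 2, 16], 8), (0))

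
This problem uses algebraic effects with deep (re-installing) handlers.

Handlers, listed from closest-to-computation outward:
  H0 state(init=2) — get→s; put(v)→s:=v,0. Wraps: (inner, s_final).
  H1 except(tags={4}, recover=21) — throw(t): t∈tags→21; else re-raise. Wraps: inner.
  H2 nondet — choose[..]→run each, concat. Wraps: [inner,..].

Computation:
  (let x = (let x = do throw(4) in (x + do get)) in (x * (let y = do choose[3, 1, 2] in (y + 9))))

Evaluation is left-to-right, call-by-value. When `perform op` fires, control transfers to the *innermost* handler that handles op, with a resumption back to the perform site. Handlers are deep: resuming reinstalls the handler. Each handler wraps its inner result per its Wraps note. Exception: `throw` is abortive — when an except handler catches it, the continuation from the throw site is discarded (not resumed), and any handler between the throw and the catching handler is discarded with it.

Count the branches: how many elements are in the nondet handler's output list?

Evaluation trace:
throw(4) @ H1 caught ⇒ 21
H2 returns [21]
= [21]

Answer: 1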